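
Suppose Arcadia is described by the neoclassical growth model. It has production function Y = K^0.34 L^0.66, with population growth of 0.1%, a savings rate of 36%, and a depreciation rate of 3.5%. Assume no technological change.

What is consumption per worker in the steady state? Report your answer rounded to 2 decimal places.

Steady state requires s·f(k) = (n + δ)·k, i.e. s·k^α = (n + δ)·k.
Dividing both sides by k: k^(1−α) = s / (n + δ).
k^0.66 = 0.36 / (0.001 + 0.035) = 0.36 / 0.036 = 10.0000
k* = 10.0000^(1/0.66) ≈ 32.7455
y* = (k*)^α = 32.7455^0.34 ≈ 3.2745
c* = (1 − s)·y* = (1 − 0.36) × 3.2745 ≈ 2.0957

c* = 2.10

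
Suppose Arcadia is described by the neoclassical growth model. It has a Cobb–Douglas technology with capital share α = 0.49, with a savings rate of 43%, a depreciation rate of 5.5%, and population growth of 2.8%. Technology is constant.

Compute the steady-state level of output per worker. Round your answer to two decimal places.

y* ≈ 4.86

In steady state, investment equals break-even investment: s·k^α = (n + δ)·k.
Dividing both sides by k: k^(1−α) = s / (n + δ).
k^0.51 = 0.43 / (0.028 + 0.055) = 0.43 / 0.083 = 5.1807
k* = 5.1807^(1/0.51) ≈ 25.1630
y* = (k*)^α = 25.1630^0.49 ≈ 4.8571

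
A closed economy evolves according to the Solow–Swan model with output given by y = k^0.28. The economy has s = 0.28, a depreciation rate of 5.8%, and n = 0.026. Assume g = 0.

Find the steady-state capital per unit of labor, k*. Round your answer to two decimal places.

k* = 5.32

Steady state requires s·f(k) = (n + δ)·k, i.e. s·k^α = (n + δ)·k.
Rearranging, k^(1−α) = s / (n + δ).
k^0.72 = 0.28 / (0.026 + 0.058) = 0.28 / 0.084 = 3.3333
k* = 3.3333^(1/0.72) ≈ 5.3237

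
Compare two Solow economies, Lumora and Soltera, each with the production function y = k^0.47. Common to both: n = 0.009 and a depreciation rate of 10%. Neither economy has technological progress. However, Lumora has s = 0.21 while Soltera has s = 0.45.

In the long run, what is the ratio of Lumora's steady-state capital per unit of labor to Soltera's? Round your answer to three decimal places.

ratio ≈ 0.237

Steady-state k* = [s/(n + δ)]^(1/(1−α)), so the ratio is [ (s_L/(n + δ)_L) / (s_S/(n + δ)_S) ]^1.8868.
s_L/(n + δ)_L = 0.21/0.109 = 1.9266; s_S/(n + δ)_S = 0.45/0.109 = 4.1284.
Ratio = (1.9266/4.1284)^1.8868 = 0.4667^1.8868 ≈ 0.2374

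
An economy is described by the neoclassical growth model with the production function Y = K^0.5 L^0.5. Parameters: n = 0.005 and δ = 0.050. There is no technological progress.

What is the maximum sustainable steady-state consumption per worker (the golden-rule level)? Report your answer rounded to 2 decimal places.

c_gold ≈ 4.55

At the golden rule, f'(k) = n + δ, so α·k^(α−1) = n + δ and k_gold = (α/(n + δ))^(1/(1−α)).
k_gold = (0.5/0.055)^(1/0.5) = 9.0909^2 ≈ 82.6445
c_gold = f(k_gold) − (n + δ)·k_gold = 9.0909 − 0.055×82.6445 ≈ 4.5455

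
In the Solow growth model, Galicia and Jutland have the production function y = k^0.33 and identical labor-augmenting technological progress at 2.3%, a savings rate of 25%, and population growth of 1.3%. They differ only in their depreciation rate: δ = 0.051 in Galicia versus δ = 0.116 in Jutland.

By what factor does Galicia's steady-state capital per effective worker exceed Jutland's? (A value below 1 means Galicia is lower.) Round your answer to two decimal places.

Steady-state k* = [s/(n + g + δ)]^(1/(1−α)), so the ratio is [ (s_G/(n + g + δ)_G) / (s_J/(n + g + δ)_J) ]^1.4925.
s_G/(n + g + δ)_G = 0.25/0.087 = 2.8736; s_J/(n + g + δ)_J = 0.25/0.152 = 1.6447.
Ratio = (2.8736/1.6447)^1.4925 = 1.7472^1.4925 ≈ 2.2998

k*_G / k*_J ≈ 2.30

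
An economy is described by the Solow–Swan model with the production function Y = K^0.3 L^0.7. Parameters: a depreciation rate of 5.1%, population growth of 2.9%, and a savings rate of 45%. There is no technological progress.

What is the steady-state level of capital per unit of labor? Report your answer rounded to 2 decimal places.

k* = 11.79

In steady state, investment equals break-even investment: s·k^α = (n + δ)·k.
Dividing both sides by k: k^(1−α) = s / (n + δ).
k^0.7 = 0.45 / (0.029 + 0.051) = 0.45 / 0.080 = 5.6250
k* = 5.6250^(1/0.7) ≈ 11.7924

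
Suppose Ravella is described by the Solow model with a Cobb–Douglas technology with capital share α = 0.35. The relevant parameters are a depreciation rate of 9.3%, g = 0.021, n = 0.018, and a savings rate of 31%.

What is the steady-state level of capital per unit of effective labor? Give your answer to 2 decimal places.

k* = 3.72

At the steady state, Δk = 0, so s·k^α = (n + g + δ)·k.
Rearranging, k^(1−α) = s / (n + g + δ).
k^0.65 = 0.31 / (0.018 + 0.021 + 0.093) = 0.31 / 0.132 = 2.3485
k* = 2.3485^(1/0.65) ≈ 3.7192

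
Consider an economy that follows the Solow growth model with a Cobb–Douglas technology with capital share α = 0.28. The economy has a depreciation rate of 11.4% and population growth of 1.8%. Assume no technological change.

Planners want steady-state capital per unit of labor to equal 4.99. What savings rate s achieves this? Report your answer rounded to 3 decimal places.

In steady state, investment equals break-even investment: s·k^α = (n + δ)·k.
So s / (n + δ) = (k*)^(1−α) = 4.99^0.72 = 3.1815.
Therefore s = 3.1815 × (n + δ) = 3.1815 × 0.132 = 0.4200.

s ≈ 0.420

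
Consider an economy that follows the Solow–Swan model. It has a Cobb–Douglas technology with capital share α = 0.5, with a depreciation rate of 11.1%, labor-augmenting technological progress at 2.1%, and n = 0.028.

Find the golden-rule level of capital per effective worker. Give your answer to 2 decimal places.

The golden rule sets f'(k) = n + g + δ, i.e. α·k^(α−1) = n + g + δ.
So k^(1−α) = α / (n + g + δ) = 0.5 / 0.160 = 3.1250.
k_gold = 3.1250^(1/0.5) ≈ 9.7656

k_gold ≈ 9.77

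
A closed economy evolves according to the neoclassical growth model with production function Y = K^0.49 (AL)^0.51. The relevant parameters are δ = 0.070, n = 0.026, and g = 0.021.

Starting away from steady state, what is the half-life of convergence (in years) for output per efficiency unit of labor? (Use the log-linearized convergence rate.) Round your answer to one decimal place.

about 11.6 years

Near the steady state the convergence rate is λ = (1 − α)(n + g + δ).
λ = (1 − 0.49) × 0.117 = 0.51 × 0.117 = 0.05967
Half-life = ln 2 / λ = 0.6931 / 0.05967 ≈ 11.62 years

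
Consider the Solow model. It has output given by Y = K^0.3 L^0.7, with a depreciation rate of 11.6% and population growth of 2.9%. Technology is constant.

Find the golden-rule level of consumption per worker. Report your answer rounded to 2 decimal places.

c_gold ≈ 0.96

At the golden rule, f'(k) = n + δ, so α·k^(α−1) = n + δ and k_gold = (α/(n + δ))^(1/(1−α)).
k_gold = (0.3/0.145)^(1/0.7) = 2.0690^1.4286 ≈ 2.8255
c_gold = f(k_gold) − (n + δ)·k_gold = 1.3656 − 0.145×2.8255 ≈ 0.9559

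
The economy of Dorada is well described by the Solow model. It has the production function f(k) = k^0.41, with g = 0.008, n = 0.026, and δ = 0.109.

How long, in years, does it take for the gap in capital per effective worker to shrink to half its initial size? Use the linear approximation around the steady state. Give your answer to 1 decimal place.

Near the steady state the convergence rate is λ = (1 − α)(n + g + δ).
λ = (1 − 0.41) × 0.143 = 0.59 × 0.143 = 0.08437
Half-life = ln 2 / λ = 0.6931 / 0.08437 ≈ 8.22 years

about 8.2 years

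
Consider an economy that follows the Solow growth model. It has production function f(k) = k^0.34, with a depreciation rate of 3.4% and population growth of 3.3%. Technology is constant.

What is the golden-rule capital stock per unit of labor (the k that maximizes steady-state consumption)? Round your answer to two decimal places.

k_gold ≈ 11.72

The golden rule sets f'(k) = n + δ, i.e. α·k^(α−1) = n + δ.
So k^(1−α) = α / (n + δ) = 0.34 / 0.067 = 5.0746.
k_gold = 5.0746^(1/0.66) ≈ 11.7163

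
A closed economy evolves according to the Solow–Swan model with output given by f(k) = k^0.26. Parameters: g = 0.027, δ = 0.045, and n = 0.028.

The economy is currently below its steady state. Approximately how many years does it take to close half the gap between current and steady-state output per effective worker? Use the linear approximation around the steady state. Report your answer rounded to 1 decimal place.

Near the steady state the convergence rate is λ = (1 − α)(n + g + δ).
λ = (1 − 0.26) × 0.100 = 0.74 × 0.100 = 0.0740
Half-life = ln 2 / λ = 0.6931 / 0.0740 ≈ 9.37 years

t_½ ≈ 9.4 years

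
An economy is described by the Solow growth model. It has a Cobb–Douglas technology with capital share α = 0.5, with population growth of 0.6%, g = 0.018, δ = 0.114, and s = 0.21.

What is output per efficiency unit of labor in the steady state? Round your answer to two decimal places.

y* ≈ 1.52

At the steady state, Δk = 0, so s·k^α = (n + g + δ)·k.
Rearranging, k^(1−α) = s / (n + g + δ).
k^0.5 = 0.21 / (0.006 + 0.018 + 0.114) = 0.21 / 0.138 = 1.5217
k* = 1.5217^(1/0.5) ≈ 2.3156
y* = (k*)^α = 2.3156^0.5 ≈ 1.5217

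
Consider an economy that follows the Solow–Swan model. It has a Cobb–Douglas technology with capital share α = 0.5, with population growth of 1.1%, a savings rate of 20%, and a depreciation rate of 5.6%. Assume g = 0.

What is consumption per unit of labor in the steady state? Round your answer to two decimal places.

At the steady state, Δk = 0, so s·k^α = (n + δ)·k.
Rearranging, k^(1−α) = s / (n + δ).
k^0.5 = 0.20 / (0.011 + 0.056) = 0.20 / 0.067 = 2.9851
k* = 2.9851^(1/0.5) ≈ 8.9108
y* = (k*)^α = 8.9108^0.5 ≈ 2.9851
c* = (1 − s)·y* = (1 − 0.20) × 2.9851 ≈ 2.3881

c* ≈ 2.39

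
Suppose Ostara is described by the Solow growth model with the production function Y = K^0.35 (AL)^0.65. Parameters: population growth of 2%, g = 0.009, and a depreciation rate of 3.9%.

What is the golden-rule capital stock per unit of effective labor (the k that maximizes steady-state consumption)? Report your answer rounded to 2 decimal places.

The golden rule sets f'(k) = n + g + δ, i.e. α·k^(α−1) = n + g + δ.
So k^(1−α) = α / (n + g + δ) = 0.35 / 0.068 = 5.1471.
k_gold = 5.1471^(1/0.65) ≈ 12.4369

k_gold ≈ 12.44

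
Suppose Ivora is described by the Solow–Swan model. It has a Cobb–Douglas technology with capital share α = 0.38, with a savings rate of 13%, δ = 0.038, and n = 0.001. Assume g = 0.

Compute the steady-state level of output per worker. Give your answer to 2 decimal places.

Steady state requires s·f(k) = (n + δ)·k, i.e. s·k^α = (n + δ)·k.
Rearranging, k^(1−α) = s / (n + δ).
k^0.62 = 0.13 / (0.001 + 0.038) = 0.13 / 0.039 = 3.3333
k* = 3.3333^(1/0.62) ≈ 6.9718
y* = (k*)^α = 6.9718^0.38 ≈ 2.0916

y* = 2.09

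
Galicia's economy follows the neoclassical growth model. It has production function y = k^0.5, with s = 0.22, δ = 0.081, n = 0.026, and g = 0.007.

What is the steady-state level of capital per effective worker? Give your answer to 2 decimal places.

k* ≈ 3.72

Steady state requires s·f(k) = (n + g + δ)·k, i.e. s·k^α = (n + g + δ)·k.
Dividing both sides by k: k^(1−α) = s / (n + g + δ).
k^0.5 = 0.22 / (0.026 + 0.007 + 0.081) = 0.22 / 0.114 = 1.9298
k* = 1.9298^(1/0.5) ≈ 3.7241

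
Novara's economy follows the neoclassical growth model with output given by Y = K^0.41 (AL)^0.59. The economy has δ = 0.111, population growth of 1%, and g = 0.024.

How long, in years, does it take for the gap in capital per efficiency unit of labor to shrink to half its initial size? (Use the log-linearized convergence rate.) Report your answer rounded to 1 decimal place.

Near the steady state the convergence rate is λ = (1 − α)(n + g + δ).
λ = (1 − 0.41) × 0.145 = 0.59 × 0.145 = 0.08555
Half-life = ln 2 / λ = 0.6931 / 0.08555 ≈ 8.10 years

about 8.1 years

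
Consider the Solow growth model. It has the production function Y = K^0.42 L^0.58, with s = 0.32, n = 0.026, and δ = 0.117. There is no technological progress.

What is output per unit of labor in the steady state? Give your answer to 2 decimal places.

In steady state, investment equals break-even investment: s·k^α = (n + δ)·k.
Rearranging, k^(1−α) = s / (n + δ).
k^0.58 = 0.32 / (0.026 + 0.117) = 0.32 / 0.143 = 2.2378
k* = 2.2378^(1/0.58) ≈ 4.0100
y* = (k*)^α = 4.0100^0.42 ≈ 1.7919

y* = 1.79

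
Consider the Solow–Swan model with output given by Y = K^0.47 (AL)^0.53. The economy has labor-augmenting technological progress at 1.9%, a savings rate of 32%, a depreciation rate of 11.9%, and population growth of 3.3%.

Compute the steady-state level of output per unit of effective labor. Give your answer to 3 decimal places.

y* ≈ 1.743

Steady state requires s·f(k) = (n + g + δ)·k, i.e. s·k^α = (n + g + δ)·k.
Rearranging, k^(1−α) = s / (n + g + δ).
k^0.53 = 0.32 / (0.033 + 0.019 + 0.119) = 0.32 / 0.171 = 1.8713
k* = 1.8713^(1/0.53) ≈ 3.2620
y* = (k*)^α = 3.2620^0.47 ≈ 1.7432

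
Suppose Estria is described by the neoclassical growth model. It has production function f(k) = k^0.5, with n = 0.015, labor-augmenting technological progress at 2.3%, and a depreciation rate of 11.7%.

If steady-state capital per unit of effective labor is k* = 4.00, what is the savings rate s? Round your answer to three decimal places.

s ≈ 0.310

Steady state requires s·f(k) = (n + g + δ)·k, i.e. s·k^α = (n + g + δ)·k.
So s / (n + g + δ) = (k*)^(1−α) = 4.00^0.5 = 2.0000.
Therefore s = 2.0000 × (n + g + δ) = 2.0000 × 0.155 = 0.3100.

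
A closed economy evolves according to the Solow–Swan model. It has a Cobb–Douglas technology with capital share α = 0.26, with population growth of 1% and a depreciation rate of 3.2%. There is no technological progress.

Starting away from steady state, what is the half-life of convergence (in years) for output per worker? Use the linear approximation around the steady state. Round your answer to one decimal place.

Near the steady state the convergence rate is λ = (1 − α)(n + δ).
λ = (1 − 0.26) × 0.042 = 0.74 × 0.042 = 0.03108
Half-life = ln 2 / λ = 0.6931 / 0.03108 ≈ 22.30 years

half-life ≈ 22.3 years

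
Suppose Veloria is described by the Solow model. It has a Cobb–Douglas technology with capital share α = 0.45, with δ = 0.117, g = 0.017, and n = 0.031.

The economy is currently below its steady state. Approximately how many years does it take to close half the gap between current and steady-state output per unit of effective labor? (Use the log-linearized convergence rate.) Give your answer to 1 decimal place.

Near the steady state the convergence rate is λ = (1 − α)(n + g + δ).
λ = (1 − 0.45) × 0.165 = 0.55 × 0.165 = 0.09075
Half-life = ln 2 / λ = 0.6931 / 0.09075 ≈ 7.64 years

about 7.6 years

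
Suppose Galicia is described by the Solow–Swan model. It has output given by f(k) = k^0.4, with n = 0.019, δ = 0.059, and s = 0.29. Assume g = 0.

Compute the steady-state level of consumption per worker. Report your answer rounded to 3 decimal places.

c* ≈ 1.704

At the steady state, Δk = 0, so s·k^α = (n + δ)·k.
Dividing both sides by k: k^(1−α) = s / (n + δ).
k^0.6 = 0.29 / (0.019 + 0.059) = 0.29 / 0.078 = 3.7179
k* = 3.7179^(1/0.6) ≈ 8.9227
y* = (k*)^α = 8.9227^0.4 ≈ 2.3999
c* = (1 − s)·y* = (1 − 0.29) × 2.3999 ≈ 1.7039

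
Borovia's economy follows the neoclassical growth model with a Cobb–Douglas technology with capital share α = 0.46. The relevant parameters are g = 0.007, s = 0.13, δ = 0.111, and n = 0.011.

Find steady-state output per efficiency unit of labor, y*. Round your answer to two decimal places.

In steady state, investment equals break-even investment: s·k^α = (n + g + δ)·k.
Rearranging, k^(1−α) = s / (n + g + δ).
k^0.54 = 0.13 / (0.011 + 0.007 + 0.111) = 0.13 / 0.129 = 1.0078
k* = 1.0078^(1/0.54) ≈ 1.0145
y* = (k*)^α = 1.0145^0.46 ≈ 1.0066

y* ≈ 1.01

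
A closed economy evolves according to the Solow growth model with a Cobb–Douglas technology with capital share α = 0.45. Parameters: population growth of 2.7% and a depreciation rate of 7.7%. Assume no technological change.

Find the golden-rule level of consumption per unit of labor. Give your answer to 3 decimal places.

At the golden rule, f'(k) = n + δ, so α·k^(α−1) = n + δ and k_gold = (α/(n + δ))^(1/(1−α)).
k_gold = (0.45/0.104)^(1/0.55) = 4.3269^1.8182 ≈ 14.3449
c_gold = f(k_gold) − (n + δ)·k_gold = 3.3152 − 0.104×14.3449 ≈ 1.8233

c_gold ≈ 1.823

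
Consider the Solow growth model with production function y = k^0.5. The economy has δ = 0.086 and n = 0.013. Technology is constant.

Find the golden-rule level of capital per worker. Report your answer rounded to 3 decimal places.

k_gold ≈ 25.508

The golden rule sets f'(k) = n + δ, i.e. α·k^(α−1) = n + δ.
So k^(1−α) = α / (n + δ) = 0.5 / 0.099 = 5.0505.
k_gold = 5.0505^(1/0.5) ≈ 25.5076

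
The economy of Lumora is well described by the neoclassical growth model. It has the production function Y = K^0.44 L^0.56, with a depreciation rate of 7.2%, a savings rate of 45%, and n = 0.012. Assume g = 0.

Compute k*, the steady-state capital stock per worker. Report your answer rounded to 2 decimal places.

k* ≈ 20.03

Steady state requires s·f(k) = (n + δ)·k, i.e. s·k^α = (n + δ)·k.
Dividing both sides by k: k^(1−α) = s / (n + δ).
k^0.56 = 0.45 / (0.012 + 0.072) = 0.45 / 0.084 = 5.3571
k* = 5.3571^(1/0.56) ≈ 20.0290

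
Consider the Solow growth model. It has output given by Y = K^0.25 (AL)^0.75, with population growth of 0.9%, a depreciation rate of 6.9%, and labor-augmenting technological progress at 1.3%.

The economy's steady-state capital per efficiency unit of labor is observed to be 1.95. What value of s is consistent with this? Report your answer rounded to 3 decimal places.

s ≈ 0.150

At the steady state, Δk = 0, so s·k^α = (n + g + δ)·k.
So s / (n + g + δ) = (k*)^(1−α) = 1.95^0.75 = 1.6502.
Therefore s = 1.6502 × (n + g + δ) = 1.6502 × 0.091 = 0.1502.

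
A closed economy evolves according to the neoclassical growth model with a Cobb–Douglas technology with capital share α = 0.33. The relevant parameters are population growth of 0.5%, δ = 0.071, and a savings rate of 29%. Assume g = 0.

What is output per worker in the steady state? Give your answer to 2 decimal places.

At the steady state, Δk = 0, so s·k^α = (n + δ)·k.
Rearranging, k^(1−α) = s / (n + δ).
k^0.67 = 0.29 / (0.005 + 0.071) = 0.29 / 0.076 = 3.8158
k* = 3.8158^(1/0.67) ≈ 7.3797
y* = (k*)^α = 7.3797^0.33 ≈ 1.9340

y* ≈ 1.93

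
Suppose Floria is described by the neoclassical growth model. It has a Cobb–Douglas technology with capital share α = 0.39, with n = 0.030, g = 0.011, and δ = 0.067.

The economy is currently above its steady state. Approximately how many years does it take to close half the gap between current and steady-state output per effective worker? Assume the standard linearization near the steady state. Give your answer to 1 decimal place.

half-life ≈ 10.5 years

Near the steady state the convergence rate is λ = (1 − α)(n + g + δ).
λ = (1 − 0.39) × 0.108 = 0.61 × 0.108 = 0.06588
Half-life = ln 2 / λ = 0.6931 / 0.06588 ≈ 10.52 years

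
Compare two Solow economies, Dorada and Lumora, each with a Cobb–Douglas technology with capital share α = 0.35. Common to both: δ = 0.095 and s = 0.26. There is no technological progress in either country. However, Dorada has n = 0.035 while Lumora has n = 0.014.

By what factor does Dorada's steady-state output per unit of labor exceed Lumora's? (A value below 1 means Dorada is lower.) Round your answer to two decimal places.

y*_D / y*_L ≈ 0.91

Steady-state y* = [s/(n + δ)]^(α/(1−α)), so the ratio is [ (s_D/(n + δ)_D) / (s_L/(n + δ)_L) ]^0.5385.
s_D/(n + δ)_D = 0.26/0.130 = 2.0000; s_L/(n + δ)_L = 0.26/0.109 = 2.3853.
Ratio = (2.0000/2.3853)^0.5385 = 0.8385^0.5385 ≈ 0.9095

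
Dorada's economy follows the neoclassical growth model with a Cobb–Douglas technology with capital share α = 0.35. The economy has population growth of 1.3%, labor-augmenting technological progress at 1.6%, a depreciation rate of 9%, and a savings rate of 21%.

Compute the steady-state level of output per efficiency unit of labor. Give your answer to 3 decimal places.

Steady state requires s·f(k) = (n + g + δ)·k, i.e. s·k^α = (n + g + δ)·k.
Dividing both sides by k: k^(1−α) = s / (n + g + δ).
k^0.65 = 0.21 / (0.013 + 0.016 + 0.090) = 0.21 / 0.119 = 1.7647
k* = 1.7647^(1/0.65) ≈ 2.3960
y* = (k*)^α = 2.3960^0.35 ≈ 1.3578

y* = 1.358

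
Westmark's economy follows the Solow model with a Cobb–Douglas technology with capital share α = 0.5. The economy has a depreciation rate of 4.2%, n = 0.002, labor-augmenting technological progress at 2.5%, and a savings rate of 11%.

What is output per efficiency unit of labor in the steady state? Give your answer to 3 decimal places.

y* = 1.594

In steady state, investment equals break-even investment: s·k^α = (n + g + δ)·k.
Rearranging, k^(1−α) = s / (n + g + δ).
k^0.5 = 0.11 / (0.002 + 0.025 + 0.042) = 0.11 / 0.069 = 1.5942
k* = 1.5942^(1/0.5) ≈ 2.5415
y* = (k*)^α = 2.5415^0.5 ≈ 1.5942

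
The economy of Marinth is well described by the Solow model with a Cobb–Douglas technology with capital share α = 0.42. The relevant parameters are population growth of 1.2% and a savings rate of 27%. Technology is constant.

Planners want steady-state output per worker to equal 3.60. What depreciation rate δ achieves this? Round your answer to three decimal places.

Steady state requires s·f(k) = (n + δ)·k, i.e. s·k^α = (n + δ)·k.
Since y* = [s/(n + δ)]^(α/(1−α)), we have s/(n + δ) = (y*)^((1−α)/α) = 3.60^1.381 = 5.8648.
Therefore n + δ = s / 5.8648 = 0.27 / 5.8648 = 0.0460, so δ = 0.0460 − 0.012 = 0.0340.

δ ≈ 0.034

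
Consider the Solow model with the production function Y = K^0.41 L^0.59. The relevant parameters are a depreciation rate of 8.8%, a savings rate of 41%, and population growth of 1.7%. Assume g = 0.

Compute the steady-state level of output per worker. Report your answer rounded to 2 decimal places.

In steady state, investment equals break-even investment: s·k^α = (n + δ)·k.
Rearranging, k^(1−α) = s / (n + δ).
k^0.59 = 0.41 / (0.017 + 0.088) = 0.41 / 0.105 = 3.9048
k* = 3.9048^(1/0.59) ≈ 10.0626
y* = (k*)^α = 10.0626^0.41 ≈ 2.5770

y* ≈ 2.58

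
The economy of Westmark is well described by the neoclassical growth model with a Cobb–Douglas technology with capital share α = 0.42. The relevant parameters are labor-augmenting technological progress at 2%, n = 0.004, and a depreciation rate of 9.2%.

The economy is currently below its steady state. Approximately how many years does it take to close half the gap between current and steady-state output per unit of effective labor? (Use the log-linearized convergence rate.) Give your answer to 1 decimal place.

t_½ ≈ 10.3 years

Near the steady state the convergence rate is λ = (1 − α)(n + g + δ).
λ = (1 − 0.42) × 0.116 = 0.58 × 0.116 = 0.06728
Half-life = ln 2 / λ = 0.6931 / 0.06728 ≈ 10.30 years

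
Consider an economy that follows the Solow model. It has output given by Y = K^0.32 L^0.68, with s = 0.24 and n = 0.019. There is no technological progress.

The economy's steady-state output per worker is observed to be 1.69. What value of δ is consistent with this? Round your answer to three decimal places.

δ ≈ 0.060

Steady state requires s·f(k) = (n + δ)·k, i.e. s·k^α = (n + δ)·k.
Since y* = [s/(n + δ)]^(α/(1−α)), we have s/(n + δ) = (y*)^((1−α)/α) = 1.69^2.125 = 3.0497.
Therefore n + δ = s / 3.0497 = 0.24 / 3.0497 = 0.0787, so δ = 0.0787 − 0.019 = 0.0597.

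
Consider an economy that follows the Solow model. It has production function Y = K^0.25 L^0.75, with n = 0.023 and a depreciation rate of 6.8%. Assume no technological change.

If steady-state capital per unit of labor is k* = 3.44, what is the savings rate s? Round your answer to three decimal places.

s ≈ 0.230

In steady state, investment equals break-even investment: s·k^α = (n + δ)·k.
So s / (n + δ) = (k*)^(1−α) = 3.44^0.75 = 2.5259.
Therefore s = 2.5259 × (n + δ) = 2.5259 × 0.091 = 0.2299.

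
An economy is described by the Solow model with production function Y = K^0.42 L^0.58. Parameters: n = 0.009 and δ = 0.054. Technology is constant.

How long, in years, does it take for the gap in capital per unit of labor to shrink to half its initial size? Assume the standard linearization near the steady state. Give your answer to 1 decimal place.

Near the steady state the convergence rate is λ = (1 − α)(n + δ).
λ = (1 − 0.42) × 0.063 = 0.58 × 0.063 = 0.03654
Half-life = ln 2 / λ = 0.6931 / 0.03654 ≈ 18.97 years

half-life ≈ 19.0 years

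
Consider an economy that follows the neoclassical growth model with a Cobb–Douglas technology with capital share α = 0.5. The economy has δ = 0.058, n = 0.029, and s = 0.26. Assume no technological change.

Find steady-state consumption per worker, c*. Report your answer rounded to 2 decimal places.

In steady state, investment equals break-even investment: s·k^α = (n + δ)·k.
Dividing both sides by k: k^(1−α) = s / (n + δ).
k^0.5 = 0.26 / (0.029 + 0.058) = 0.26 / 0.087 = 2.9885
k* = 2.9885^(1/0.5) ≈ 8.9311
y* = (k*)^α = 8.9311^0.5 ≈ 2.9885
c* = (1 − s)·y* = (1 − 0.26) × 2.9885 ≈ 2.2115

c* = 2.21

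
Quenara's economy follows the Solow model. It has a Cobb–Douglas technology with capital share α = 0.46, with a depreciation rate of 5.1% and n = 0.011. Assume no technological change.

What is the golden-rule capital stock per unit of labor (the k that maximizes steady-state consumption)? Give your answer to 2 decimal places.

The golden rule sets f'(k) = n + δ, i.e. α·k^(α−1) = n + δ.
So k^(1−α) = α / (n + δ) = 0.46 / 0.062 = 7.4194.
k_gold = 7.4194^(1/0.54) ≈ 40.9067

k_gold ≈ 40.91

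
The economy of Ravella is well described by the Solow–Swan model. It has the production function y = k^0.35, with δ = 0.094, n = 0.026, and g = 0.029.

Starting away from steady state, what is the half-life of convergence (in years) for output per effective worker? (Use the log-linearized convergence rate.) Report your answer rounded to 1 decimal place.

Near the steady state the convergence rate is λ = (1 − α)(n + g + δ).
λ = (1 − 0.35) × 0.149 = 0.65 × 0.149 = 0.09685
Half-life = ln 2 / λ = 0.6931 / 0.09685 ≈ 7.16 years

half-life ≈ 7.2 years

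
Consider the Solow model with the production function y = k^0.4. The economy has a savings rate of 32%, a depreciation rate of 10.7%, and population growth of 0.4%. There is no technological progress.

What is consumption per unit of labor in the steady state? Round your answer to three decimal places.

c* ≈ 1.377

In steady state, investment equals break-even investment: s·k^α = (n + δ)·k.
Rearranging, k^(1−α) = s / (n + δ).
k^0.6 = 0.32 / (0.004 + 0.107) = 0.32 / 0.111 = 2.8829
k* = 2.8829^(1/0.6) ≈ 5.8396
y* = (k*)^α = 5.8396^0.4 ≈ 2.0256
c* = (1 − s)·y* = (1 − 0.32) × 2.0256 ≈ 1.3774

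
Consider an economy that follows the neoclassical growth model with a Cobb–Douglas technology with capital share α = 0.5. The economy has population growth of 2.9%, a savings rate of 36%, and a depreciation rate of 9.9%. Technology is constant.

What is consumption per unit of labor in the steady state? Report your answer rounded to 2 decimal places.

c* = 1.80

In steady state, investment equals break-even investment: s·k^α = (n + δ)·k.
Rearranging, k^(1−α) = s / (n + δ).
k^0.5 = 0.36 / (0.029 + 0.099) = 0.36 / 0.128 = 2.8125
k* = 2.8125^(1/0.5) ≈ 7.9102
y* = (k*)^α = 7.9102^0.5 ≈ 2.8125
c* = (1 − s)·y* = (1 − 0.36) × 2.8125 ≈ 1.8000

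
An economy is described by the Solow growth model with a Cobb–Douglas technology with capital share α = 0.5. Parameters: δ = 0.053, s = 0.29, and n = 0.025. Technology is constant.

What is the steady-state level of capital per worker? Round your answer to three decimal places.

k* ≈ 13.823

In steady state, investment equals break-even investment: s·k^α = (n + δ)·k.
Rearranging, k^(1−α) = s / (n + δ).
k^0.5 = 0.29 / (0.025 + 0.053) = 0.29 / 0.078 = 3.7179
k* = 3.7179^(1/0.5) ≈ 13.8228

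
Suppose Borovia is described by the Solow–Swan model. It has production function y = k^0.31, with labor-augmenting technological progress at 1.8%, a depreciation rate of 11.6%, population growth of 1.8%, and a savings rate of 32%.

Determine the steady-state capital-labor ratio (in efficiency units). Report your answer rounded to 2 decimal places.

k* ≈ 2.94

In steady state, investment equals break-even investment: s·k^α = (n + g + δ)·k.
Rearranging, k^(1−α) = s / (n + g + δ).
k^0.69 = 0.32 / (0.018 + 0.018 + 0.116) = 0.32 / 0.152 = 2.1053
k* = 2.1053^(1/0.69) ≈ 2.9415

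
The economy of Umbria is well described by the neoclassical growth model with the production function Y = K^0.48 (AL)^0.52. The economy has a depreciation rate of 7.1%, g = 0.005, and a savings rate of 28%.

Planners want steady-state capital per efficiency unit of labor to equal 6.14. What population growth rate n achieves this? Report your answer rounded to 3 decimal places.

n ≈ 0.033

Steady state requires s·f(k) = (n + g + δ)·k, i.e. s·k^α = (n + g + δ)·k.
So s / (n + g + δ) = (k*)^(1−α) = 6.14^0.52 = 2.5695.
Therefore n + g + δ = s / 2.5695 = 0.28 / 2.5695 = 0.1090, so n = 0.1090 − 0.076 = 0.0330.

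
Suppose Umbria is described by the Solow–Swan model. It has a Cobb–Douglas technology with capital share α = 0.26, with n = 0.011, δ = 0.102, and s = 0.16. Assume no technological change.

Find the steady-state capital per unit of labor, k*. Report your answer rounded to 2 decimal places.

k* = 1.60

Steady state requires s·f(k) = (n + δ)·k, i.e. s·k^α = (n + δ)·k.
Rearranging, k^(1−α) = s / (n + δ).
k^0.74 = 0.16 / (0.011 + 0.102) = 0.16 / 0.113 = 1.4159
k* = 1.4159^(1/0.74) ≈ 1.5999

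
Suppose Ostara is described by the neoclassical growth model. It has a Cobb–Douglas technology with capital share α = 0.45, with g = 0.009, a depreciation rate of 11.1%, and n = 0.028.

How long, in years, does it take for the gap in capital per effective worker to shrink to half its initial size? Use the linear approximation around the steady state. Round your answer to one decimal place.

about 8.5 years

Near the steady state the convergence rate is λ = (1 − α)(n + g + δ).
λ = (1 − 0.45) × 0.148 = 0.55 × 0.148 = 0.0814
Half-life = ln 2 / λ = 0.6931 / 0.0814 ≈ 8.51 years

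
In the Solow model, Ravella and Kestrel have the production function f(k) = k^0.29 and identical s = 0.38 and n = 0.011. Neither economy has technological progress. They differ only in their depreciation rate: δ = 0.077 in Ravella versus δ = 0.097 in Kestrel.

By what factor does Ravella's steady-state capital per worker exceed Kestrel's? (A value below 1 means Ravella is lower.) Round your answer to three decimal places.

Steady-state k* = [s/(n + δ)]^(1/(1−α)), so the ratio is [ (s_R/(n + δ)_R) / (s_K/(n + δ)_K) ]^1.4085.
s_R/(n + δ)_R = 0.38/0.088 = 4.3182; s_K/(n + δ)_K = 0.38/0.108 = 3.5185.
Ratio = (4.3182/3.5185)^1.4085 = 1.2273^1.4085 ≈ 1.3344

ratio ≈ 1.334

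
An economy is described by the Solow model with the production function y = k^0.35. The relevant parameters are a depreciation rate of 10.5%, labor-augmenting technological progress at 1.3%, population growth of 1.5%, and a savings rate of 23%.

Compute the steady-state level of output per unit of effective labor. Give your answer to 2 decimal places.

y* = 1.34

At the steady state, Δk = 0, so s·k^α = (n + g + δ)·k.
Dividing both sides by k: k^(1−α) = s / (n + g + δ).
k^0.65 = 0.23 / (0.015 + 0.013 + 0.105) = 0.23 / 0.133 = 1.7293
k* = 1.7293^(1/0.65) ≈ 2.3225
y* = (k*)^α = 2.3225^0.35 ≈ 1.3430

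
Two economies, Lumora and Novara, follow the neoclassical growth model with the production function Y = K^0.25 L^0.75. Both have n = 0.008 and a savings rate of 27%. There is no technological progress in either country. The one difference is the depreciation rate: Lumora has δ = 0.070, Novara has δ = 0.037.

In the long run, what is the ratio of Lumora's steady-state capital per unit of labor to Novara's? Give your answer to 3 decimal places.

Steady-state k* = [s/(n + δ)]^(1/(1−α)), so the ratio is [ (s_L/(n + δ)_L) / (s_N/(n + δ)_N) ]^1.3333.
s_L/(n + δ)_L = 0.27/0.078 = 3.4615; s_N/(n + δ)_N = 0.27/0.045 = 6.0000.
Ratio = (3.4615/6.0000)^1.3333 = 0.5769^1.3333 ≈ 0.4803

ratio ≈ 0.480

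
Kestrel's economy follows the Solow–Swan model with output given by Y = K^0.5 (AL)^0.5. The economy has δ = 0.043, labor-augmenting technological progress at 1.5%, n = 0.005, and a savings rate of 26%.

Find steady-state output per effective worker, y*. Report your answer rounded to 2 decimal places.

Steady state requires s·f(k) = (n + g + δ)·k, i.e. s·k^α = (n + g + δ)·k.
Rearranging, k^(1−α) = s / (n + g + δ).
k^0.5 = 0.26 / (0.005 + 0.015 + 0.043) = 0.26 / 0.063 = 4.1270
k* = 4.1270^(1/0.5) ≈ 17.0321
y* = (k*)^α = 17.0321^0.5 ≈ 4.1270

y* = 4.13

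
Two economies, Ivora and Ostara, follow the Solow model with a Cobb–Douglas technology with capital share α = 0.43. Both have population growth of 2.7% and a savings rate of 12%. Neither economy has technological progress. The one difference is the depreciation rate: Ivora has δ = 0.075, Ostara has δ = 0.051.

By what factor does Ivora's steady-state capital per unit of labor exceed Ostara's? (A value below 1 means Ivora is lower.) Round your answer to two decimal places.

k*_I / k*_O ≈ 0.62

Steady-state k* = [s/(n + δ)]^(1/(1−α)), so the ratio is [ (s_I/(n + δ)_I) / (s_O/(n + δ)_O) ]^1.7544.
s_I/(n + δ)_I = 0.12/0.102 = 1.1765; s_O/(n + δ)_O = 0.12/0.078 = 1.5385.
Ratio = (1.1765/1.5385)^1.7544 = 0.7647^1.7544 ≈ 0.6246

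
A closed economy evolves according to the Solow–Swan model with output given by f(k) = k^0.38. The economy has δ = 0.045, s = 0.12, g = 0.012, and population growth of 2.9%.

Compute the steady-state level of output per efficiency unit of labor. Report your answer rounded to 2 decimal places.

y* = 1.23

In steady state, investment equals break-even investment: s·k^α = (n + g + δ)·k.
Rearranging, k^(1−α) = s / (n + g + δ).
k^0.62 = 0.12 / (0.029 + 0.012 + 0.045) = 0.12 / 0.086 = 1.3953
k* = 1.3953^(1/0.62) ≈ 1.7113
y* = (k*)^α = 1.7113^0.38 ≈ 1.2265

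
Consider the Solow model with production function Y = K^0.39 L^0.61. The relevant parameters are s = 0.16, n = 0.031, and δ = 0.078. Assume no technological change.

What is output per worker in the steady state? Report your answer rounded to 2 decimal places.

At the steady state, Δk = 0, so s·k^α = (n + δ)·k.
Dividing both sides by k: k^(1−α) = s / (n + δ).
k^0.61 = 0.16 / (0.031 + 0.078) = 0.16 / 0.109 = 1.4679
k* = 1.4679^(1/0.61) ≈ 1.8762
y* = (k*)^α = 1.8762^0.39 ≈ 1.2781

y* = 1.28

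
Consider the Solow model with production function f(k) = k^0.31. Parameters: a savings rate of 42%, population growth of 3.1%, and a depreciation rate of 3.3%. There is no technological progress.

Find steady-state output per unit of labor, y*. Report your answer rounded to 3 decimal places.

Steady state requires s·f(k) = (n + δ)·k, i.e. s·k^α = (n + δ)·k.
Dividing both sides by k: k^(1−α) = s / (n + δ).
k^0.69 = 0.42 / (0.031 + 0.033) = 0.42 / 0.064 = 6.5625
k* = 6.5625^(1/0.69) ≈ 15.2812
y* = (k*)^α = 15.2812^0.31 ≈ 2.3286

y* = 2.329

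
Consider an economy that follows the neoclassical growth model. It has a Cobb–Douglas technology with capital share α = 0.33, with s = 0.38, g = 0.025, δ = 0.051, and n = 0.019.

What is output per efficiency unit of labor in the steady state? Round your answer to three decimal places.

Steady state requires s·f(k) = (n + g + δ)·k, i.e. s·k^α = (n + g + δ)·k.
Rearranging, k^(1−α) = s / (n + g + δ).
k^0.67 = 0.38 / (0.019 + 0.025 + 0.051) = 0.38 / 0.095 = 4.0000
k* = 4.0000^(1/0.67) ≈ 7.9177
y* = (k*)^α = 7.9177^0.33 ≈ 1.9794

y* ≈ 1.979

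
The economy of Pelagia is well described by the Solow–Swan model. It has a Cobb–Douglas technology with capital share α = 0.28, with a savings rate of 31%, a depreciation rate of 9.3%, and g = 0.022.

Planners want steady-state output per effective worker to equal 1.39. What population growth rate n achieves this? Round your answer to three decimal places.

n ≈ 0.018

At the steady state, Δk = 0, so s·k^α = (n + g + δ)·k.
Since y* = [s/(n + g + δ)]^(α/(1−α)), we have s/(n + g + δ) = (y*)^((1−α)/α) = 1.39^2.5714 = 2.3321.
Therefore n + g + δ = s / 2.3321 = 0.31 / 2.3321 = 0.1329, so n = 0.1329 − 0.115 = 0.0179.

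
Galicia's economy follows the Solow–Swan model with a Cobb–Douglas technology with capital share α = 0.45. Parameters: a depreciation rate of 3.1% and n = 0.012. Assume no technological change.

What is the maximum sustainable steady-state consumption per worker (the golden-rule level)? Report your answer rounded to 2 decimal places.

c_gold ≈ 3.76

At the golden rule, f'(k) = n + δ, so α·k^(α−1) = n + δ and k_gold = (α/(n + δ))^(1/(1−α)).
k_gold = (0.45/0.043)^(1/0.55) = 10.4651^1.8182 ≈ 71.4657
c_gold = f(k_gold) − (n + δ)·k_gold = 6.8288 − 0.043×71.4657 ≈ 3.7558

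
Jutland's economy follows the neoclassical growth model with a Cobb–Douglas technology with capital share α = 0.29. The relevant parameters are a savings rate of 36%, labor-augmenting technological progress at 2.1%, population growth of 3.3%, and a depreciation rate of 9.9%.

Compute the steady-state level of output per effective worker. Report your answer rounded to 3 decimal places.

In steady state, investment equals break-even investment: s·k^α = (n + g + δ)·k.
Dividing both sides by k: k^(1−α) = s / (n + g + δ).
k^0.71 = 0.36 / (0.033 + 0.021 + 0.099) = 0.36 / 0.153 = 2.3529
k* = 2.3529^(1/0.71) ≈ 3.3372
y* = (k*)^α = 3.3372^0.29 ≈ 1.4183

y* ≈ 1.418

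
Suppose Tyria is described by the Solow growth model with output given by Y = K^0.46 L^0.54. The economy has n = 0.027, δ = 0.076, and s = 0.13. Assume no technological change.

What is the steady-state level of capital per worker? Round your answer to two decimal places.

In steady state, investment equals break-even investment: s·k^α = (n + δ)·k.
Dividing both sides by k: k^(1−α) = s / (n + δ).
k^0.54 = 0.13 / (0.027 + 0.076) = 0.13 / 0.103 = 1.2621
k* = 1.2621^(1/0.54) ≈ 1.5389

k* ≈ 1.54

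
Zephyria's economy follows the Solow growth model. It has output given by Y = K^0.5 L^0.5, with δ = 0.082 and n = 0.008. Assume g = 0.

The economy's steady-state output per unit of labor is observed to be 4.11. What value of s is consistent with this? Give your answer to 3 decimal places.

At the steady state, Δk = 0, so s·k^α = (n + δ)·k.
Since y* = [s/(n + δ)]^(α/(1−α)), we have s/(n + δ) = (y*)^((1−α)/α) = 4.11^1 = 4.1100.
Therefore s = 4.1100 × (n + δ) = 4.1100 × 0.090 = 0.3699.

s ≈ 0.370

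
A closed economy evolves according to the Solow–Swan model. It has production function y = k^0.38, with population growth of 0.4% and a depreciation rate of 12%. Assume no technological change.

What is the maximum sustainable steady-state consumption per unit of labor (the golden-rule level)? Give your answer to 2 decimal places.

At the golden rule, f'(k) = n + δ, so α·k^(α−1) = n + δ and k_gold = (α/(n + δ))^(1/(1−α)).
k_gold = (0.38/0.124)^(1/0.62) = 3.0645^1.6129 ≈ 6.0876
c_gold = f(k_gold) − (n + δ)·k_gold = 1.9865 − 0.124×6.0876 ≈ 1.2316

c_gold ≈ 1.23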